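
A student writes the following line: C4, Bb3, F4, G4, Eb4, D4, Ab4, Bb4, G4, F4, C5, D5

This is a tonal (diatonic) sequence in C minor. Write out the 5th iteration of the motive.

D5 C5 G5 Ab5

The 4-note cells begin on C4, Eb4, G4 — each up a 3rd from the last.
Carrying on: Bb4 → D5.
Statement 5 starts on D5 and keeps the same diatonic contour: D5 C5 G5 Ab5.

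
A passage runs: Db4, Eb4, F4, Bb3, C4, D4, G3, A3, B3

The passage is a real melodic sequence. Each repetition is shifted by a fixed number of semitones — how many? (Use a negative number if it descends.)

-3

Taking 3-note groups, the heads are Db4, Bb3, G3: the pattern moves down a 3rd.
Counting half-steps from Db4 to Bb3: -3.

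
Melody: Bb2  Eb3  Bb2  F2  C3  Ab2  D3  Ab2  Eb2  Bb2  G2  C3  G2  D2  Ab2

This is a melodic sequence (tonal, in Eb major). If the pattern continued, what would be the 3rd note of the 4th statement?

Grouping in 5s, the 3rd note of each cell is Bb2, Ab2, G2.
One more down a 2nd gives F2.

F2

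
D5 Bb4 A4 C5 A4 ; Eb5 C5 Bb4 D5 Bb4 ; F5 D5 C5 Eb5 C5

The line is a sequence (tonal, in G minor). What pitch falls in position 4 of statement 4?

The unit is 5 notes. Position-4 pitches of the 3 shown cells: C5, D5, Eb5.
Each moves up a 2nd; the next is F5.

F5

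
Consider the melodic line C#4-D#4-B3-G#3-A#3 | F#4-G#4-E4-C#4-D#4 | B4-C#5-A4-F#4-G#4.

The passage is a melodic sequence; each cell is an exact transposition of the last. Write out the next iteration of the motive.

E5 F#5 D5 B4 C#5

Unit = 5 notes; the statements start on C#4, F#4, B4, moving up a 4th each time.
From E5 the exact shape gives E5 F#5 D5 B4 C#5.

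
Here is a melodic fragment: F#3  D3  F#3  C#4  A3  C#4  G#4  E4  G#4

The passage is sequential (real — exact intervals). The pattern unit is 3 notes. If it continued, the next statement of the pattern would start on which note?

D#5

The 3-note cells begin on F#3, C#4, G#4 — each up a 5th from the last.
One more step up a 5th gives D#5.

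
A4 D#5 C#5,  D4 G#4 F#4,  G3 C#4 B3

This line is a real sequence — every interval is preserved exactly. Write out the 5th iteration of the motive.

The 3-note cells begin on A4, D4, G3 — each down a 5th from the last.
Extending down a 5th: C3 → F2.
Statement 5 starts on F2 and keeps the same exact contour: F2 B2 A2.

F2 B2 A2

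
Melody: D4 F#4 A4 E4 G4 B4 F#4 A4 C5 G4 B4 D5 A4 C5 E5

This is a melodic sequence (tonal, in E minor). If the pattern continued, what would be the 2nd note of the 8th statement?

F#5

Grouping in 3s, the 2nd note of each cell is F#4, G4, A4, B4, C5.
Carrying that up a 2nd forward: D5 → E5 → F#5.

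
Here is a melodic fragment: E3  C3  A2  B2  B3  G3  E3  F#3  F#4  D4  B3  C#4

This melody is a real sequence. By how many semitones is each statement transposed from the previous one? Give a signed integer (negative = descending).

Taking 4-note groups, the heads are E3, B3, F#4: the pattern moves up a 5th.
E3→B3 is 59 − 52 = 7 semitones.

7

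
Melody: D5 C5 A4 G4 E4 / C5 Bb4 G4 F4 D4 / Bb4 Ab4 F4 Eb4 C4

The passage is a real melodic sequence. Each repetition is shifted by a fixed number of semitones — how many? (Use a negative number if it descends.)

-2

With a 5-note motive the entries are D5, C5, Bb4, each down a 2nd from the previous.
D5→C5 is 72 − 74 = -2 semitones.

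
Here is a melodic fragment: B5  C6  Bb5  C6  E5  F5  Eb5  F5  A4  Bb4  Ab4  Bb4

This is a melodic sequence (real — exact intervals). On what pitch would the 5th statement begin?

Unit = 4 notes; the statements start on B5, E5, A4, moving down a 5th each time.
Extending the heads down a 5th: D4 → G3.

G3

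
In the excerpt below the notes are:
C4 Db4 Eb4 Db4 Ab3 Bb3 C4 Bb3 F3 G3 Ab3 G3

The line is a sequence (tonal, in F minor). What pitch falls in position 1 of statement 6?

With 4-note cells, note 1 of each statement runs C4, Ab3, F3.
Each moves down a 3rd. Continuing: Db3 → Bb2 → G2.

G2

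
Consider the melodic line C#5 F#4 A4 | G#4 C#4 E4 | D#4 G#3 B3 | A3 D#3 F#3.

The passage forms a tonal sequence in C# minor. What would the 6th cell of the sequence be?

B2 E2 G#2

Unit = 3 notes; the statements start on C#5, G#4, D#4, A3, moving down a 4th each time.
Carrying on: E3 → B2.
Statement 6 starts on B2 and keeps the same diatonic contour: B2 E2 G#2.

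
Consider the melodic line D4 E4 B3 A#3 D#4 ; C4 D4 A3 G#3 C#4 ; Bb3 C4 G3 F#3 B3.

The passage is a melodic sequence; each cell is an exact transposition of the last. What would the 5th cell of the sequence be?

The 5-note cells begin on D4, C4, Bb3 — each down a 2nd from the last.
Carrying on: Ab3 → Gb3.
Statement 5 starts on Gb3 and keeps the same exact contour: Gb3 Ab3 Eb3 D3 G3.

Gb3 Ab3 Eb3 D3 G3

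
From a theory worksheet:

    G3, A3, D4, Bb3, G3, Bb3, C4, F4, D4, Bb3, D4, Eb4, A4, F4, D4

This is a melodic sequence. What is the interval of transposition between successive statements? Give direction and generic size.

up a 3rd

With a 5-note motive the entries are G3, Bb3, D4, each up a 3rd from the previous.
G3 to Bb3 is up a 3rd.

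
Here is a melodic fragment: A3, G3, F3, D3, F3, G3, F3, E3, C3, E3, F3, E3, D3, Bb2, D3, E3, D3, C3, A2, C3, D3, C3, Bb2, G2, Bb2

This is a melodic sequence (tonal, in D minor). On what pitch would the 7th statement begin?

Bb2

Unit = 5 notes; the statements start on A3, G3, F3, E3, D3, moving down a 2nd each time.
Continuing: C3 → Bb2. Statement 7 starts on Bb2.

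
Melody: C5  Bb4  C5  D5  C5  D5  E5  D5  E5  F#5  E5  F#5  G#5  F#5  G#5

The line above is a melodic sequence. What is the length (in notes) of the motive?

3

Try groups of 3 (5 cells in 15 notes):
C5 Bb4 C5 | D5 C5 D5 | E5 D5 E5 | F#5 E5 F#5 | G#5 F#5 G#5
Every group is a transposition up a 2nd of the one before; no shorter unit works.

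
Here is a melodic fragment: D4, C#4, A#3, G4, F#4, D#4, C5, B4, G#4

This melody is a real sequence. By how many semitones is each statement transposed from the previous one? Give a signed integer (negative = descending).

5

The 3-note cells begin on D4, G4, C5 — each up a 4th from the last.
Counting half-steps from D4 to G4: 5.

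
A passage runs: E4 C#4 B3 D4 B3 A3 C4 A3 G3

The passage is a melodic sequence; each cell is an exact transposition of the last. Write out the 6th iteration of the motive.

With a 3-note motive the entries are E4, D4, C4, each down a 2nd from the previous.
Continuing the starts: Bb3 → Ab3 → Gb3.
So cell 6 is Gb3 Eb3 Db3.

Gb3 Eb3 Db3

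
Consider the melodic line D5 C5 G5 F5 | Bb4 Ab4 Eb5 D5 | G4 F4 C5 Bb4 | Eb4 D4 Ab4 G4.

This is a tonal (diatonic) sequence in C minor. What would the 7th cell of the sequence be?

F3 Eb3 Bb3 Ab3

Taking 4-note groups, the heads are D5, Bb4, G4, Eb4: the pattern moves down a 3rd.
Carrying on: C4 → Ab3 → F3.
Statement 7 starts on F3 and keeps the same diatonic contour: F3 Eb3 Bb3 Ab3.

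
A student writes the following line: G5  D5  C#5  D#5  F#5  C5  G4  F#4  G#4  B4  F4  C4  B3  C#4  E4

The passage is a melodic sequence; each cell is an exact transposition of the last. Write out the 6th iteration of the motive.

Taking 5-note groups, the heads are G5, C5, F4: the pattern moves down a 5th.
Continuing the starts: Bb3 → Eb3 → Ab2.
Statement 6 starts on Ab2 and keeps the same exact contour: Ab2 Eb2 D2 E2 G2.

Ab2 Eb2 D2 E2 G2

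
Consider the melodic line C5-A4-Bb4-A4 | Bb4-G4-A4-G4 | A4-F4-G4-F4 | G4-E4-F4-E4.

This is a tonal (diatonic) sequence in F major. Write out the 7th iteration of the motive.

The 4-note cells begin on C5, Bb4, A4, G4 — each down a 2nd from the last.
Carrying on: F4 → E4 → D4.
Statement 7 starts on D4 and keeps the same diatonic contour: D4 Bb3 C4 Bb3.

D4 Bb3 C4 Bb3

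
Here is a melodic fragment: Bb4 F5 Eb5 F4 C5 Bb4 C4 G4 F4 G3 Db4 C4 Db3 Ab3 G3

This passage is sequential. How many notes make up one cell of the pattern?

There are 15 notes; a 3-note unit gives 5 cells:
Bb4 F5 Eb5 | F4 C5 Bb4 | C4 G4 F4 | G3 Db4 C4 | Db3 Ab3 G3
Each cell is the previous one down a 4th — so the unit is 3 notes.

3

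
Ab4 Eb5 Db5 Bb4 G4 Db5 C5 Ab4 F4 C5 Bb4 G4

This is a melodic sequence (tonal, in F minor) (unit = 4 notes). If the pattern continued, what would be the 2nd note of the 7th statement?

F4

Grouping in 4s, the 2nd note of each cell is Eb5, Db5, C5.
Carrying that down a 2nd forward: Bb4 → Ab4 → G4 → F4.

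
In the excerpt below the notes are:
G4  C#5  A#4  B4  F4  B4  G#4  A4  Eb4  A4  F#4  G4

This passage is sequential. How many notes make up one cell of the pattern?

4

Try groups of 4 (3 cells in 12 notes):
G4 C#5 A#4 B4 | F4 B4 G#4 A4 | Eb4 A4 F#4 G4
That's a consistent down a 2nd shift per cell, and no other grouping gives one.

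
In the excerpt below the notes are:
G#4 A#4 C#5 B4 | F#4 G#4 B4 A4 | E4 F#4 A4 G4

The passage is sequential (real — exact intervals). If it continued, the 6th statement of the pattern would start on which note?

Taking 4-note groups, the heads are G#4, F#4, E4: the pattern moves down a 2nd.
Continuing: D4 → C4 → Bb3. Statement 6 starts on Bb3.

Bb3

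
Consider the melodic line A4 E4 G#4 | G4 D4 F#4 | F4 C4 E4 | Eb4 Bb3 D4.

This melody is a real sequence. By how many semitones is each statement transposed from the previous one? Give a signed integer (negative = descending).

-2

Taking 3-note groups, the heads are A4, G4, F4, Eb4: the pattern moves down a 2nd.
Counting half-steps from A4 to G4: -2.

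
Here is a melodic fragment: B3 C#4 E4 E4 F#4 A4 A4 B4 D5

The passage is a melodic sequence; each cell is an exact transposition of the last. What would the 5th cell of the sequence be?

Unit = 3 notes; the statements start on B3, E4, A4, moving up a 4th each time.
Carrying on: D5 → G5.
Statement 5 starts on G5 and keeps the same exact contour: G5 A5 C6.

G5 A5 C6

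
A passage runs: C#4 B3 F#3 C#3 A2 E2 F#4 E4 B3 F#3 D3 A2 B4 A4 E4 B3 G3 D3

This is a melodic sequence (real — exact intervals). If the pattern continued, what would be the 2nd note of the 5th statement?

G5

The unit is 6 notes. Position-2 pitches of the 3 shown cells: B3, E4, A4.
Each moves up a 4th. Continuing: D5 → G5.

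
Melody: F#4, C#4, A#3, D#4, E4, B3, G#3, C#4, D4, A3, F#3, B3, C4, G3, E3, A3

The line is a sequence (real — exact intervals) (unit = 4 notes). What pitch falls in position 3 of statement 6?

C3

The unit is 4 notes. Position-3 pitches of the 4 shown cells: A#3, G#3, F#3, E3.
Carrying that down a 2nd forward: D3 → C3.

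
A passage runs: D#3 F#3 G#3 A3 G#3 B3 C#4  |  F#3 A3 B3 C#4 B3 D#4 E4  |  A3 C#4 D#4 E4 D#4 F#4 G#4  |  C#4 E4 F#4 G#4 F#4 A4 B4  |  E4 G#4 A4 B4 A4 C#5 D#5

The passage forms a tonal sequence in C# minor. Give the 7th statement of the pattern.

B4 D#5 E5 F#5 E5 G#5 A5

The 7-note cells begin on D#3, F#3, A3, C#4, E4 — each up a 3rd from the last.
Continuing the starts: G#4 → B4.
So cell 7 is B4 D#5 E5 F#5 E5 G#5 A5.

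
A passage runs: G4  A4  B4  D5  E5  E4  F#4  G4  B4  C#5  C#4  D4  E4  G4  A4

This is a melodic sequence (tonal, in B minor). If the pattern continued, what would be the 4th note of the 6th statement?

Grouping in 5s, the 4th note of each cell is D5, B4, G4.
Extending down a 3rd: E4 → C#4 → A3.

A3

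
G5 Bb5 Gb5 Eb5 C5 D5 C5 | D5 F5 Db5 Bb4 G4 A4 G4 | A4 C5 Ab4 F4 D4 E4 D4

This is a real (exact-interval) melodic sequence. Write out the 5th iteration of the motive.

Taking 7-note groups, the heads are G5, D5, A4: the pattern moves down a 4th.
Extending down a 4th: E4 → B3.
Statement 5 starts on B3 and keeps the same exact contour: B3 D4 Bb3 G3 E3 F#3 E3.

B3 D4 Bb3 G3 E3 F#3 E3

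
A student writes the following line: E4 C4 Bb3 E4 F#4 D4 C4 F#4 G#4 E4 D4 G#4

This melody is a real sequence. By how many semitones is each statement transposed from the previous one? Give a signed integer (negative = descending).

2

The 4-note cells begin on E4, F#4, G#4 — each up a 2nd from the last.
E4 to F#4 spans +2 semitones.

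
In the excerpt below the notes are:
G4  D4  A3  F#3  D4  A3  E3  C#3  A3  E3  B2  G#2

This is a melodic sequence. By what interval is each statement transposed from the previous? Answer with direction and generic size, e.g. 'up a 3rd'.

down a 4th

With a 4-note motive the entries are G4, D4, A3, each down a 4th from the previous.
G4 to D4 is down a 4th.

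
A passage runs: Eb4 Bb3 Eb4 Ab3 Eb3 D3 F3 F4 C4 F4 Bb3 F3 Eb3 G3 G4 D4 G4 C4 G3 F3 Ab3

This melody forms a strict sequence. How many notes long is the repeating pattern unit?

7

There are 21 notes; a 7-note unit gives 3 cells:
Eb4 Bb3 Eb4 Ab3 Eb3 D3 F3 | F4 C4 F4 Bb3 F3 Eb3 G3 | G4 D4 G4 C4 G3 F3 Ab3
Every group is a transposition up a 2nd of the one before; no shorter unit works.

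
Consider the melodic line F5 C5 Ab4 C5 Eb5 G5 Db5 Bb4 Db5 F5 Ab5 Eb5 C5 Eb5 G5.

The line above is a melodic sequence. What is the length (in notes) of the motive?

5

There are 15 notes; a 5-note unit gives 3 cells:
F5 C5 Ab4 C5 Eb5 | G5 Db5 Bb4 Db5 F5 | Ab5 Eb5 C5 Eb5 G5
That's a consistent up a 2nd shift per cell, and no other grouping gives one.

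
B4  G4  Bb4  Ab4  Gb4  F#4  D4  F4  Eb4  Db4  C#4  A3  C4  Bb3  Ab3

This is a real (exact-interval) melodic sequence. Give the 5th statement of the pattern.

The 5-note cells begin on B4, F#4, C#4 — each down a 4th from the last.
Continuing the starts: G#3 → D#3.
Statement 5 starts on D#3 and keeps the same exact contour: D#3 B2 D3 C3 Bb2.

D#3 B2 D3 C3 Bb2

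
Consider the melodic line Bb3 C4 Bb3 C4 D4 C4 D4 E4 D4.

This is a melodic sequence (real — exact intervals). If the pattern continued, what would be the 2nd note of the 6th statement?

The unit is 3 notes. Position-2 pitches of the 3 shown cells: C4, D4, E4.
Extending up a 2nd: F#4 → G#4 → A#4.

A#4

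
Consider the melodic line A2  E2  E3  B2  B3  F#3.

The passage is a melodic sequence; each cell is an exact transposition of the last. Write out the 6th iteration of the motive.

G#5 D#5

Unit = 2 notes; the statements start on A2, E3, B3, moving up a 5th each time.
Extending up a 5th: F#4 → C#5 → G#5.
Statement 6 starts on G#5 and keeps the same exact contour: G#5 D#5.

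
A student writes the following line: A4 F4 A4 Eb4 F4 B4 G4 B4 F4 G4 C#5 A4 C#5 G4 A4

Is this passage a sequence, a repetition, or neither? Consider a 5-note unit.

Each 5-note cell is the previous one transposed up a 2nd.

sequence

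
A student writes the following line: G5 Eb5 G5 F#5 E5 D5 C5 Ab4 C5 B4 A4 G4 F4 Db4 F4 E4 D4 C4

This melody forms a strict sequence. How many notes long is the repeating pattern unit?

18 notes total. Splitting into 3 groups of 6:
G5 Eb5 G5 F#5 E5 D5 | C5 Ab4 C5 B4 A4 G4 | F4 Db4 F4 E4 D4 C4
That's a consistent down a 5th shift per cell, and no other grouping gives one.

6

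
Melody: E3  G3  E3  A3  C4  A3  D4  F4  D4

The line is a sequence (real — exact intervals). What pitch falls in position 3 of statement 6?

Grouping in 3s, the 3rd note of each cell is E3, A3, D4.
Extending up a 4th: G4 → C5 → F5.

F5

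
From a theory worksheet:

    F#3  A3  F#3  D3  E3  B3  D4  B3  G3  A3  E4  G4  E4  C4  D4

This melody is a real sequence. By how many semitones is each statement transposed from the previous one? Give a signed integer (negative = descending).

The 5-note cells begin on F#3, B3, E4 — each up a 4th from the last.
Counting half-steps from F#3 to B3: 5.

5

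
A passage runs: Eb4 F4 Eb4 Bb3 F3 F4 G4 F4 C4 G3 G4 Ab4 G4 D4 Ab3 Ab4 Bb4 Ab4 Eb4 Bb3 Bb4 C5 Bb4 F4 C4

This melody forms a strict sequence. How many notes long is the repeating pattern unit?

5

Try groups of 5 (5 cells in 25 notes):
Eb4 F4 Eb4 Bb3 F3 | F4 G4 F4 C4 G3 | G4 Ab4 G4 D4 Ab3 | Ab4 Bb4 Ab4 Eb4 Bb3 | Bb4 C5 Bb4 F4 C4
Every group is a transposition up a 2nd of the one before; no shorter unit works.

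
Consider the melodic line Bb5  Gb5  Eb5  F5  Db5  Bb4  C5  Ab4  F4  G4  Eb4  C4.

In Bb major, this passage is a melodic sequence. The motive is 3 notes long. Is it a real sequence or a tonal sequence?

real

Each cell has the same semitone pattern (-4, -3) — intervals are preserved exactly.
And Gb5 lies outside Bb major, so the sequence is real rather than tonal.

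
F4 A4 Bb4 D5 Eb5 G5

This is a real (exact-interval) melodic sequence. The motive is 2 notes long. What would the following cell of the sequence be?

Unit = 2 notes; the statements start on F4, Bb4, Eb5, moving up a 4th each time.
Statement 4 starts on Ab5 and keeps the same exact contour: Ab5 C6.

Ab5 C6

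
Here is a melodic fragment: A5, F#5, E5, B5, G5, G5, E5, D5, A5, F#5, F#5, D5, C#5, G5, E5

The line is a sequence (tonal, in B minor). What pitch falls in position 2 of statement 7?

With 5-note cells, note 2 of each statement runs F#5, E5, D5.
Carrying that down a 2nd forward: C#5 → B4 → A4 → G4.

G4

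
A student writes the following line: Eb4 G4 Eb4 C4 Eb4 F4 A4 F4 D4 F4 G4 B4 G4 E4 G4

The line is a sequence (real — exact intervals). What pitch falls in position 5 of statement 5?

B4

The unit is 5 notes. Position-5 pitches of the 3 shown cells: Eb4, F4, G4.
Extending up a 2nd: A4 → B4.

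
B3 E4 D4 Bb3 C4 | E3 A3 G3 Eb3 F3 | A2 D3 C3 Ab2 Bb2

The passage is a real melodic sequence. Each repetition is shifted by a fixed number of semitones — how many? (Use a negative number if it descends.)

-7

With a 5-note motive the entries are B3, E3, A2, each down a 5th from the previous.
B3→E3 is 52 − 59 = -7 semitones.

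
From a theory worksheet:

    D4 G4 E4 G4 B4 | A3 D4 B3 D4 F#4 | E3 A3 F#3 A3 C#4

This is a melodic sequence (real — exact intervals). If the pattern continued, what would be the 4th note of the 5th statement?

With 5-note cells, note 4 of each statement runs G4, D4, A3.
Extending down a 4th: E3 → B2.

B2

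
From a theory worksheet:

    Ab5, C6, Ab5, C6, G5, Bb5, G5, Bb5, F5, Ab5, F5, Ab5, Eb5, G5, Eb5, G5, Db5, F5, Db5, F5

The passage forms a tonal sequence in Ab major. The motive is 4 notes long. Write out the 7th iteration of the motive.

Taking 4-note groups, the heads are Ab5, G5, F5, Eb5, Db5: the pattern moves down a 2nd.
Carrying on: C5 → Bb4.
From Bb4 the diatonic shape gives Bb4 Db5 Bb4 Db5.

Bb4 Db5 Bb4 Db5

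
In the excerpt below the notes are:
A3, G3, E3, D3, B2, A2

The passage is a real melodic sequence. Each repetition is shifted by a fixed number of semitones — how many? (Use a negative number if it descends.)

-5

With a 2-note motive the entries are A3, E3, B2, each down a 4th from the previous.
Counting half-steps from A3 to E3: -5.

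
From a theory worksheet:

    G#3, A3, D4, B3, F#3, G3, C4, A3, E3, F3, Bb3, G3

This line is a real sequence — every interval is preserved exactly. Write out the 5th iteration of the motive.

The 4-note cells begin on G#3, F#3, E3 — each down a 2nd from the last.
Extending down a 2nd: D3 → C3.
So cell 5 is C3 Db3 Gb3 Eb3.

C3 Db3 Gb3 Eb3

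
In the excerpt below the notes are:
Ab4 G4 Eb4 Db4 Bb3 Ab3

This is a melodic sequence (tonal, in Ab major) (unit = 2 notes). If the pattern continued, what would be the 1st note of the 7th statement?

With 2-note cells, note 1 of each statement runs Ab4, Eb4, Bb3.
Carrying that down a 4th forward: F3 → C3 → G2 → Db2.

Db2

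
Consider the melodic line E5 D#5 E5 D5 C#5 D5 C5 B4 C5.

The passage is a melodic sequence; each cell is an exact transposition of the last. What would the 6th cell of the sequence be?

Unit = 3 notes; the statements start on E5, D5, C5, moving down a 2nd each time.
Carrying on: Bb4 → Ab4 → Gb4.
From Gb4 the exact shape gives Gb4 F4 Gb4.

Gb4 F4 Gb4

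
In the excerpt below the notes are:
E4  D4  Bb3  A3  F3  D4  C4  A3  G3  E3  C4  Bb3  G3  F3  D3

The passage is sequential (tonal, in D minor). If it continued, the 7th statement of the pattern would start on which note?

F3

The 5-note cells begin on E4, D4, C4 — each down a 2nd from the last.
Extending the heads down a 2nd: Bb3 → A3 → G3 → F3.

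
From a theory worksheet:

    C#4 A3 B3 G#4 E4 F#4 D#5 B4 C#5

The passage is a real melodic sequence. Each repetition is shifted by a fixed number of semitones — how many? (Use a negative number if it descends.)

With a 3-note motive the entries are C#4, G#4, D#5, each up a 5th from the previous.
C#4→G#4 is 68 − 61 = 7 semitones.

7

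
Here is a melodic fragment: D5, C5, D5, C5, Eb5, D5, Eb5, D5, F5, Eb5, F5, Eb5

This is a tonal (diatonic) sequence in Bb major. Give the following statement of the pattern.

Taking 4-note groups, the heads are D5, Eb5, F5: the pattern moves up a 2nd.
So cell 4 is G5 F5 G5 F5.

G5 F5 G5 F5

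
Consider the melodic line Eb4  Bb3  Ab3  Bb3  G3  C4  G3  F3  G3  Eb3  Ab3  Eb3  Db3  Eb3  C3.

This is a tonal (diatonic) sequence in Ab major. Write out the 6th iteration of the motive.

Unit = 5 notes; the statements start on Eb4, C4, Ab3, moving down a 3rd each time.
Extending down a 3rd: F3 → Db3 → Bb2.
From Bb2 the diatonic shape gives Bb2 F2 Eb2 F2 Db2.

Bb2 F2 Eb2 F2 Db2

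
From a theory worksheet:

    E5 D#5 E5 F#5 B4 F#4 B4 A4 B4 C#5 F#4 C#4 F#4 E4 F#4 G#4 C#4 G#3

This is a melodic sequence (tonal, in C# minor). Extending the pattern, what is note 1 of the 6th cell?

D#3

The unit is 6 notes. Position-1 pitches of the 3 shown cells: E5, B4, F#4.
Each moves down a 4th. Continuing: C#4 → G#3 → D#3.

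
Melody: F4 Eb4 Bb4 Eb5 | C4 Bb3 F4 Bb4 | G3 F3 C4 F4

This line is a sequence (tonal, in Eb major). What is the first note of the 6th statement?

Eb2

The 4-note cells begin on F4, C4, G3 — each down a 4th from the last.
Extending the heads down a 4th: D3 → Ab2 → Eb2.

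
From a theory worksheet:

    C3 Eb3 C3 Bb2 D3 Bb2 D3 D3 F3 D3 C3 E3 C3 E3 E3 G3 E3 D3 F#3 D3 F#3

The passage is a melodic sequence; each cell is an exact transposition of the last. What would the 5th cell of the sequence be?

The 7-note cells begin on C3, D3, E3 — each up a 2nd from the last.
Extending up a 2nd: F#3 → G#3.
From G#3 the exact shape gives G#3 B3 G#3 F#3 A#3 F#3 A#3.

G#3 B3 G#3 F#3 A#3 F#3 A#3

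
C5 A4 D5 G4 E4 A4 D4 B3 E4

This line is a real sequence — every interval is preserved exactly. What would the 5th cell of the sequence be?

Taking 3-note groups, the heads are C5, G4, D4: the pattern moves down a 4th.
Carrying on: A3 → E3.
From E3 the exact shape gives E3 C#3 F#3.

E3 C#3 F#3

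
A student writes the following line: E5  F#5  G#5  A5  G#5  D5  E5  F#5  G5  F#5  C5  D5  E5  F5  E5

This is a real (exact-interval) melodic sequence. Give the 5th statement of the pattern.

Ab4 Bb4 C5 Db5 C5

With a 5-note motive the entries are E5, D5, C5, each down a 2nd from the previous.
Carrying on: Bb4 → Ab4.
So cell 5 is Ab4 Bb4 C5 Db5 C5.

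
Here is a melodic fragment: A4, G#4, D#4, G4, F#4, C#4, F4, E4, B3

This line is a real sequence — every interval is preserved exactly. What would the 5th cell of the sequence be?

The 3-note cells begin on A4, G4, F4 — each down a 2nd from the last.
Carrying on: Eb4 → Db4.
Statement 5 starts on Db4 and keeps the same exact contour: Db4 C4 G3.

Db4 C4 G3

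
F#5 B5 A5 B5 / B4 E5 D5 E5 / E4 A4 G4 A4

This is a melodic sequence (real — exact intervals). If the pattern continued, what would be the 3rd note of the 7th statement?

Eb2

With 4-note cells, note 3 of each statement runs A5, D5, G4.
Carrying that down a 5th forward: C4 → F3 → Bb2 → Eb2.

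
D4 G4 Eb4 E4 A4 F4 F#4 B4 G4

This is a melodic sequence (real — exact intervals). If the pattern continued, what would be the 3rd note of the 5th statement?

Grouping in 3s, the 3rd note of each cell is Eb4, F4, G4.
Carrying that up a 2nd forward: A4 → B4.

B4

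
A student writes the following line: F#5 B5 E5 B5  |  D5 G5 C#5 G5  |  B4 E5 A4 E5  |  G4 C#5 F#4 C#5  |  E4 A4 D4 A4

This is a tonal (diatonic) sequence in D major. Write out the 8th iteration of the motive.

The 4-note cells begin on F#5, D5, B4, G4, E4 — each down a 3rd from the last.
Continuing the starts: C#4 → A3 → F#3.
From F#3 the diatonic shape gives F#3 B3 E3 B3.

F#3 B3 E3 B3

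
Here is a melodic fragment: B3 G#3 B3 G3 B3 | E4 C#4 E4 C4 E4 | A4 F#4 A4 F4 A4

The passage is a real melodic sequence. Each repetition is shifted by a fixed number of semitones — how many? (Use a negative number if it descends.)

Taking 5-note groups, the heads are B3, E4, A4: the pattern moves up a 4th.
B3→E4 is 64 − 59 = 5 semitones.

5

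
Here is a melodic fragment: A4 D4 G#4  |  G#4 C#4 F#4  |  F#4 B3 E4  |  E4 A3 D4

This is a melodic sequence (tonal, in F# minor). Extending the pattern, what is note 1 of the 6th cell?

C#4

The unit is 3 notes. Position-1 pitches of the 4 shown cells: A4, G#4, F#4, E4.
Extending down a 2nd: D4 → C#4.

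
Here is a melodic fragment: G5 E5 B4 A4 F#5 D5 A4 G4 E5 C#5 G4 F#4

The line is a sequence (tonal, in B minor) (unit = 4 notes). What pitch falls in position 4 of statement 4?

With 4-note cells, note 4 of each statement runs A4, G4, F#4.
From F#4, down a 2nd gives E4.

E4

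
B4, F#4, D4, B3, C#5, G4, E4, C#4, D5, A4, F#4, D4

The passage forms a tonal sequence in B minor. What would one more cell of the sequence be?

Taking 4-note groups, the heads are B4, C#5, D5: the pattern moves up a 2nd.
From E5 the diatonic shape gives E5 B4 G4 E4.

E5 B4 G4 E4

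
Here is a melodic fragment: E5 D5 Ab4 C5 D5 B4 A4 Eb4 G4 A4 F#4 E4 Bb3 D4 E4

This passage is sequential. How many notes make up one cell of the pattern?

5

Try groups of 5 (3 cells in 15 notes):
E5 D5 Ab4 C5 D5 | B4 A4 Eb4 G4 A4 | F#4 E4 Bb3 D4 E4
That's a consistent down a 4th shift per cell, and no other grouping gives one.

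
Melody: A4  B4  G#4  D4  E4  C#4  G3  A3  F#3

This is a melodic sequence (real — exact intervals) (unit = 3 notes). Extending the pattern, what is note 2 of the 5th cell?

With 3-note cells, note 2 of each statement runs B4, E4, A3.
Carrying that down a 5th forward: D3 → G2.

G2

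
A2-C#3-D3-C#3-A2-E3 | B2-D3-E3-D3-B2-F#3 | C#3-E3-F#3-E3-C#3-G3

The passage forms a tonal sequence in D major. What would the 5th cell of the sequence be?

E3 G3 A3 G3 E3 B3

The 6-note cells begin on A2, B2, C#3 — each up a 2nd from the last.
Carrying on: D3 → E3.
From E3 the diatonic shape gives E3 G3 A3 G3 E3 B3.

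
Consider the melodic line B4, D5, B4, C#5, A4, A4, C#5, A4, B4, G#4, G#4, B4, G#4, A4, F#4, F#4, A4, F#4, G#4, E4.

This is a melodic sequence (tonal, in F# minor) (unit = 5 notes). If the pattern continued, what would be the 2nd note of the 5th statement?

The unit is 5 notes. Position-2 pitches of the 4 shown cells: D5, C#5, B4, A4.
Each moves down a 2nd; the next is G#4.

G#4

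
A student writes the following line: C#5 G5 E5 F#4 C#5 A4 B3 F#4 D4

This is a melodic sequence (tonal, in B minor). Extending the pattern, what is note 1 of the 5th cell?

A2

With 3-note cells, note 1 of each statement runs C#5, F#4, B3.
Extending down a 5th: E3 → A2.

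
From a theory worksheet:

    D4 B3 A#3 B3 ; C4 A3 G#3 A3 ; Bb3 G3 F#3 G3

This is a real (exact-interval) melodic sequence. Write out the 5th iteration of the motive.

Gb3 Eb3 D3 Eb3

The 4-note cells begin on D4, C4, Bb3 — each down a 2nd from the last.
Extending down a 2nd: Ab3 → Gb3.
Statement 5 starts on Gb3 and keeps the same exact contour: Gb3 Eb3 D3 Eb3.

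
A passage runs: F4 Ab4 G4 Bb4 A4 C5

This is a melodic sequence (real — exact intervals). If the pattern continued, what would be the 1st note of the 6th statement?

D#5

The unit is 2 notes. Position-1 pitches of the 3 shown cells: F4, G4, A4.
Each moves up a 2nd. Continuing: B4 → C#5 → D#5.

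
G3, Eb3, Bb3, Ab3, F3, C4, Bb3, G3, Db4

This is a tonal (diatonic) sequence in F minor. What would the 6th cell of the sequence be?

The 3-note cells begin on G3, Ab3, Bb3 — each up a 2nd from the last.
Extending up a 2nd: C4 → Db4 → Eb4.
So cell 6 is Eb4 C4 G4.

Eb4 C4 G4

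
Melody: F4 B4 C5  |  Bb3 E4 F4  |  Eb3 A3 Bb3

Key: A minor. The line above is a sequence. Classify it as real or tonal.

real

Each cell has the same semitone pattern (6, 1) — intervals are preserved exactly.
And Bb3 lies outside A minor, so the sequence is real rather than tonal.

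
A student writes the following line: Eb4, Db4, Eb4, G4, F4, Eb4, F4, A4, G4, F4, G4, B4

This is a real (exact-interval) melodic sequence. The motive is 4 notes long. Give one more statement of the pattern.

The 4-note cells begin on Eb4, F4, G4 — each up a 2nd from the last.
So cell 4 is A4 G4 A4 C#5.

A4 G4 A4 C#5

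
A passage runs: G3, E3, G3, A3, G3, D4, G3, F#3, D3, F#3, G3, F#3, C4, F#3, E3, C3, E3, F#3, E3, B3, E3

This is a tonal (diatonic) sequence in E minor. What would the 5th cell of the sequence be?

C3 A2 C3 D3 C3 G3 C3

Taking 7-note groups, the heads are G3, F#3, E3: the pattern moves down a 2nd.
Extending down a 2nd: D3 → C3.
So cell 5 is C3 A2 C3 D3 C3 G3 C3.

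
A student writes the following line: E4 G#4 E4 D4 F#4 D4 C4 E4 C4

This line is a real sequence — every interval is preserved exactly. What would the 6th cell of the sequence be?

With a 3-note motive the entries are E4, D4, C4, each down a 2nd from the previous.
Continuing the starts: Bb3 → Ab3 → Gb3.
Statement 6 starts on Gb3 and keeps the same exact contour: Gb3 Bb3 Gb3.

Gb3 Bb3 Gb3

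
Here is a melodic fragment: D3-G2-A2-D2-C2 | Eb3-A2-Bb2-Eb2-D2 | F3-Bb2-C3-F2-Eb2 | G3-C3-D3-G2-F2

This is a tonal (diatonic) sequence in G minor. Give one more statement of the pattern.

A3 D3 Eb3 A2 G2

Unit = 5 notes; the statements start on D3, Eb3, F3, G3, moving up a 2nd each time.
Statement 5 starts on A3 and keeps the same diatonic contour: A3 D3 Eb3 A2 G2.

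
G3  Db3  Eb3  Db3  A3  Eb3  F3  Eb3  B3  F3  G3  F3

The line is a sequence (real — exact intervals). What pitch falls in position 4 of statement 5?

A3

The unit is 4 notes. Position-4 pitches of the 3 shown cells: Db3, Eb3, F3.
Each moves up a 2nd. Continuing: G3 → A3.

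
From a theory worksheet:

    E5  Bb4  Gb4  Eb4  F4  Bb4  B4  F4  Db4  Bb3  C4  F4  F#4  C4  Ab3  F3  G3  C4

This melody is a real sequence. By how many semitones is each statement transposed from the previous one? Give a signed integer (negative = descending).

-5

Taking 6-note groups, the heads are E5, B4, F#4: the pattern moves down a 4th.
Counting half-steps from E5 to B4: -5.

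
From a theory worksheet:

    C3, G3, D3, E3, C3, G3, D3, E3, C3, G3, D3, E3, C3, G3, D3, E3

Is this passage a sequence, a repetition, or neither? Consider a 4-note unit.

repetition

Each 4-note cell is identical (C3 G3 D3 E3), restated at the same pitch.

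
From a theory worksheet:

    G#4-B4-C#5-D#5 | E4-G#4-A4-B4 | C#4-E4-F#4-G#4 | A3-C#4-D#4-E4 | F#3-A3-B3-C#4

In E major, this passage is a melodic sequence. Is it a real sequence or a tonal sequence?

Every note is diatonic to E major.
Cell 1 has +3 semitones from note 1 to 2, but cell 2 has +4 — the interval quality changes while the contour stays the same, which is the hallmark of a tonal sequence.

tonal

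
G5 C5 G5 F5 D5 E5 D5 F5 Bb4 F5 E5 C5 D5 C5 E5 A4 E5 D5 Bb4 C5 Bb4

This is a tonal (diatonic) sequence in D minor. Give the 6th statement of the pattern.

Unit = 7 notes; the statements start on G5, F5, E5, moving down a 2nd each time.
Extending down a 2nd: D5 → C5 → Bb4.
So cell 6 is Bb4 E4 Bb4 A4 F4 G4 F4.

Bb4 E4 Bb4 A4 F4 G4 F4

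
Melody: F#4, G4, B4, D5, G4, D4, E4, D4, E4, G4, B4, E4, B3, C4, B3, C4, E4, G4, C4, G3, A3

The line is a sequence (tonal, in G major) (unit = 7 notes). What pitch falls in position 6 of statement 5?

C3

With 7-note cells, note 6 of each statement runs D4, B3, G3.
Extending down a 3rd: E3 → C3.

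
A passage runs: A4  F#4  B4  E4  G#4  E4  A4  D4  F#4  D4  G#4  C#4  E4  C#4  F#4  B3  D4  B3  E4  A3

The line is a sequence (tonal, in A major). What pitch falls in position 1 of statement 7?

The unit is 4 notes. Position-1 pitches of the 5 shown cells: A4, G#4, F#4, E4, D4.
Extending down a 2nd: C#4 → B3.

B3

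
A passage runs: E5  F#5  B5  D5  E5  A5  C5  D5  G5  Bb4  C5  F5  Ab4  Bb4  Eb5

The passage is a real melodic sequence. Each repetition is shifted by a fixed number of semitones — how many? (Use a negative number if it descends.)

Unit = 3 notes; the statements start on E5, D5, C5, Bb4, Ab4, moving down a 2nd each time.
Counting half-steps from E5 to D5: -2.

-2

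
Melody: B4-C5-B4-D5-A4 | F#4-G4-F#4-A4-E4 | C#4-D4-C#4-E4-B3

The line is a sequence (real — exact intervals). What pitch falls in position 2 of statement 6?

With 5-note cells, note 2 of each statement runs C5, G4, D4.
Each moves down a 4th. Continuing: A3 → E3 → B2.

B2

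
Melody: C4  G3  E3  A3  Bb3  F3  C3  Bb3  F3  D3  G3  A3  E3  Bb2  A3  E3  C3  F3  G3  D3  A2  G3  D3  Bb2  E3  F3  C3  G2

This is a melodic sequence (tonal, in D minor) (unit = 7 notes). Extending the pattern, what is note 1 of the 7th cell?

D3

The unit is 7 notes. Position-1 pitches of the 4 shown cells: C4, Bb3, A3, G3.
Carrying that down a 2nd forward: F3 → E3 → D3.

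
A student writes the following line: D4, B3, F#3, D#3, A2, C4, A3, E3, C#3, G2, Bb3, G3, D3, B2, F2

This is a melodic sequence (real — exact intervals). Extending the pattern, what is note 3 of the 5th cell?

Bb2

The unit is 5 notes. Position-3 pitches of the 3 shown cells: F#3, E3, D3.
Extending down a 2nd: C3 → Bb2.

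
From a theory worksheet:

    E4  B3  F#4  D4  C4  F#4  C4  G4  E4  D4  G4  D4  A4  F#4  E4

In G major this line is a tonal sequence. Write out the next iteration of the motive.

The 5-note cells begin on E4, F#4, G4 — each up a 2nd from the last.
Statement 4 starts on A4 and keeps the same diatonic contour: A4 E4 B4 G4 F#4.

A4 E4 B4 G4 F#4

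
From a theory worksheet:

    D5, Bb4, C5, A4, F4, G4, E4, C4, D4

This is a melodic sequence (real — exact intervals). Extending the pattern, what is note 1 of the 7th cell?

G#2

Grouping in 3s, the 1st note of each cell is D5, A4, E4.
Each moves down a 4th. Continuing: B3 → F#3 → C#3 → G#2.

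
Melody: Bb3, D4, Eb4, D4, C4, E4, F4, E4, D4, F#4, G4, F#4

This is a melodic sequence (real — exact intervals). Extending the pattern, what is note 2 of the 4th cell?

G#4

Grouping in 4s, the 2nd note of each cell is D4, E4, F#4.
From F#4, up a 2nd gives G#4.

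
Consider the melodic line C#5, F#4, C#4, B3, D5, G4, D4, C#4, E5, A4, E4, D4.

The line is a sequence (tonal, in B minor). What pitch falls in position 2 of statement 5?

C#5

The unit is 4 notes. Position-2 pitches of the 3 shown cells: F#4, G4, A4.
Each moves up a 2nd. Continuing: B4 → C#5.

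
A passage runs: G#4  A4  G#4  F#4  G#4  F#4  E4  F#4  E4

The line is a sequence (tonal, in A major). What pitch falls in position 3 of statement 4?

The unit is 3 notes. Position-3 pitches of the 3 shown cells: G#4, F#4, E4.
From E4, down a 2nd gives D4.

D4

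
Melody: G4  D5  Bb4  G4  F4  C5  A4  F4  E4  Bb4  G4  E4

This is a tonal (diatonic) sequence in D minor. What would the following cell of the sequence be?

Unit = 4 notes; the statements start on G4, F4, E4, moving down a 2nd each time.
From D4 the diatonic shape gives D4 A4 F4 D4.

D4 A4 F4 D4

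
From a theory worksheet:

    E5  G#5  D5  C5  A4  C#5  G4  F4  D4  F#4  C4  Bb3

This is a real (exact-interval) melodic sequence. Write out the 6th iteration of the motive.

F2 A2 Eb2 Db2

Unit = 4 notes; the statements start on E5, A4, D4, moving down a 5th each time.
Extending down a 5th: G3 → C3 → F2.
Statement 6 starts on F2 and keeps the same exact contour: F2 A2 Eb2 Db2.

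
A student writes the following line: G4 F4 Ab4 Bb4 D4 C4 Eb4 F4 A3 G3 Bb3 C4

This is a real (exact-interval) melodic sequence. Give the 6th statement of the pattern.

The 4-note cells begin on G4, D4, A3 — each down a 4th from the last.
Carrying on: E3 → B2 → F#2.
From F#2 the exact shape gives F#2 E2 G2 A2.

F#2 E2 G2 A2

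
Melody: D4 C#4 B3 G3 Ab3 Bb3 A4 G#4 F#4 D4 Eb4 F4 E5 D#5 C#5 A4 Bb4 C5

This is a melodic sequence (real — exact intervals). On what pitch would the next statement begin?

Taking 6-note groups, the heads are D4, A4, E5: the pattern moves up a 5th.
One more step up a 5th gives B5.

B5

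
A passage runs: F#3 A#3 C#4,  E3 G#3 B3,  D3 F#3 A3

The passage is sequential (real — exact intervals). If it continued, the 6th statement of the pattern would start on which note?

Ab2

The 3-note cells begin on F#3, E3, D3 — each down a 2nd from the last.
Continuing: C3 → Bb2 → Ab2. Statement 6 starts on Ab2.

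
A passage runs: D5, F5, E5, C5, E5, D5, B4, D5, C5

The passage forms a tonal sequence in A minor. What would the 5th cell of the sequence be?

G4 B4 A4

Unit = 3 notes; the statements start on D5, C5, B4, moving down a 2nd each time.
Continuing the starts: A4 → G4.
From G4 the diatonic shape gives G4 B4 A4.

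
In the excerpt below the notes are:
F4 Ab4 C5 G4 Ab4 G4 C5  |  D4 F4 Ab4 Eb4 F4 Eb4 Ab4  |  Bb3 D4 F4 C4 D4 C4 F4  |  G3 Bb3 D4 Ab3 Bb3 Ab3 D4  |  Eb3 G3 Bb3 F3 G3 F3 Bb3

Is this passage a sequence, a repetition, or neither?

sequence

Each 7-note cell is the previous one transposed down a 3rd.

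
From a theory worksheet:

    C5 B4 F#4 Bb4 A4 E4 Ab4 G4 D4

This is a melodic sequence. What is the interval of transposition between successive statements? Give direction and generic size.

down a 2nd

Unit = 3 notes; the statements start on C5, Bb4, Ab4, moving down a 2nd each time.
C5 to Bb4 is down a 2nd.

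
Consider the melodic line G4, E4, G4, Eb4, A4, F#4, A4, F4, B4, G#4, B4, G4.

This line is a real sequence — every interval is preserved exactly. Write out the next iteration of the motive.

With a 4-note motive the entries are G4, A4, B4, each up a 2nd from the previous.
So cell 4 is C#5 A#4 C#5 A4.

C#5 A#4 C#5 A4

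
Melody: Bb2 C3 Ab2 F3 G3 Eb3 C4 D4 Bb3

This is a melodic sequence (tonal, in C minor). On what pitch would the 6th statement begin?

Ab5

The 3-note cells begin on Bb2, F3, C4 — each up a 5th from the last.
Continuing: G4 → D5 → Ab5. Statement 6 starts on Ab5.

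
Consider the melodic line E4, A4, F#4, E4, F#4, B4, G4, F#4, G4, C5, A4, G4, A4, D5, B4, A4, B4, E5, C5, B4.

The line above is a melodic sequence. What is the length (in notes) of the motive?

Try groups of 4 (5 cells in 20 notes):
E4 A4 F#4 E4 | F#4 B4 G4 F#4 | G4 C5 A4 G4 | A4 D5 B4 A4 | B4 E5 C5 B4
Every group is a transposition up a 2nd of the one before; no shorter unit works.

4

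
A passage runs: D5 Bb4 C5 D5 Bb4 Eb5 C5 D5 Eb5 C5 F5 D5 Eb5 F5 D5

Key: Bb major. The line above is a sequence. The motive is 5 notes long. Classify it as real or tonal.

tonal

Every note is diatonic to Bb major.
Cell 1 has -4 semitones from note 1 to 2, but cell 2 has -3 — the interval quality changes while the contour stays the same, which is the hallmark of a tonal sequence.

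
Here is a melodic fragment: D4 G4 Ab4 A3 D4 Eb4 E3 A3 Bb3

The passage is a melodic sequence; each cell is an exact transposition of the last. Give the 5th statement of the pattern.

F#2 B2 C3

Taking 3-note groups, the heads are D4, A3, E3: the pattern moves down a 4th.
Carrying on: B2 → F#2.
Statement 5 starts on F#2 and keeps the same exact contour: F#2 B2 C3.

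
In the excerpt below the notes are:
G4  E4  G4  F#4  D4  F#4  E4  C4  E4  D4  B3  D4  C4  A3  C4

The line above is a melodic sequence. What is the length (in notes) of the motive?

3

15 notes total. Splitting into 5 groups of 3:
G4 E4 G4 | F#4 D4 F#4 | E4 C4 E4 | D4 B3 D4 | C4 A3 C4
Every group is a transposition down a 2nd of the one before; no shorter unit works.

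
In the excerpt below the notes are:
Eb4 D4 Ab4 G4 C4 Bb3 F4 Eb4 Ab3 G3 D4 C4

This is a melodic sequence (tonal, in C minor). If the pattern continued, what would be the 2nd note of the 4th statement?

The unit is 4 notes. Position-2 pitches of the 3 shown cells: D4, Bb3, G3.
Each moves down a 3rd; the next is Eb3.

Eb3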